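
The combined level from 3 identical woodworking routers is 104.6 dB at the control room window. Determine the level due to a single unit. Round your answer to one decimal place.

3 equal contributions raise the level by 10·log₁₀ 3 = 4.771 dB, so each unit alone gives 104.6 − 4.771.

99.8 dB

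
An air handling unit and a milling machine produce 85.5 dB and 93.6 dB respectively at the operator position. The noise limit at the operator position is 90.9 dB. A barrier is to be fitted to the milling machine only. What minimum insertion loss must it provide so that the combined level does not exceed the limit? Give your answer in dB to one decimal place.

Everything except the milling machine sums to 10^(85.5/10) = 3.548e+08 in linear terms, 85.50 dB.
The limit corresponds to 10^(90.9/10) = 1.230e+09; subtracting the fixed part leaves 8.755e+08 for the milling machine, i.e. 89.42 dB.
So the milling machine must be reduced from 93.6 to 89.42 dB: IL = 4.18 dB.

4.2 dB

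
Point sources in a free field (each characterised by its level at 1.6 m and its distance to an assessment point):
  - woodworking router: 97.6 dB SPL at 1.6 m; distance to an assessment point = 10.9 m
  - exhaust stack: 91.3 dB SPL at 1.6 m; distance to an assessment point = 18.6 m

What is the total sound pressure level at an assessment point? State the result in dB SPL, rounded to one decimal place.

Propagate each source to the receiver with L = L_ref − 20·log₁₀(r/r_ref), then add intensities.
woodworking router: 97.6 − 20·log₁₀(10.9/1.6) = 97.6 − 16.67 = 80.93 dB SPL.
exhaust stack: 91.3 − 20·log₁₀(18.6/1.6) = 91.3 − 21.31 = 69.99 dB SPL.
Σ 10^(L/10) = 1.340e+08 → L_total = 10·log₁₀(1.340e+08) = 81.27 dB SPL.

81.3 dB SPL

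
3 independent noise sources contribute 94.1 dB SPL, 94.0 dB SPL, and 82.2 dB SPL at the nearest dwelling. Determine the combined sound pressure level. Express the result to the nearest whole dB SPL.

97 dB SPL

Incoherent sources combine by intensity addition: L_total = 10·log₁₀(Σ 10^(L_i/10)).
Σ 10^(L/10) = 10^(94.1/10) + 10^(94.0/10) + 10^(82.2/10) = 5.248e+09.
L_total = 10·log₁₀(5.248e+09) = 97.20 dB SPL.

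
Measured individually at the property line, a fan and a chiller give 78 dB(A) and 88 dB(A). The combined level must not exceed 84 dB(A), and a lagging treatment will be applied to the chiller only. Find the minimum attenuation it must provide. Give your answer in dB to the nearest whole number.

Everything except the chiller sums to 10^(78/10) = 6.310e+07 in linear terms, 78.00 dB(A).
The limit corresponds to 10^(84/10) = 2.512e+08; subtracting the fixed part leaves 1.881e+08 for the chiller, i.e. 82.74 dB(A).
Required insertion loss = 88 − 82.74 = 5.26 dB.

5 dB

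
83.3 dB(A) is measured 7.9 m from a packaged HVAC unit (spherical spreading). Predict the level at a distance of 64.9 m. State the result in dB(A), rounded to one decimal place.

65.0 dB(A)

Spherical spreading from a point source gives a 20·log₁₀(r₂/r₁) drop.
L₂ = 83.3 − 20·log₁₀(64.9/7.9) = 83.3 − 18.292 = 65.01 dB(A).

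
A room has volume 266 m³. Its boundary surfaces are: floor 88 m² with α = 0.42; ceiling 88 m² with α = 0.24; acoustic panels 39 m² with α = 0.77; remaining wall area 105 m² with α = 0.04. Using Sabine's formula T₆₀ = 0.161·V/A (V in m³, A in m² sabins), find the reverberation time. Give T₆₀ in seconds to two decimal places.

0.46 s

Summing Sᵢαᵢ: 88·0.42 + 88·0.24 + 39·0.77 + 105·0.04 = 92.31 m².
T₆₀ = 0.161·V/A = 0.161·266/92.31 = 0.464 s.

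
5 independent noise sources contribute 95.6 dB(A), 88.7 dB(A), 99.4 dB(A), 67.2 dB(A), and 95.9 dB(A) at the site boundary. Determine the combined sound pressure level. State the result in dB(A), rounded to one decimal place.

For uncorrelated sources the intensities add, so convert each level to linear form, sum, and take 10·log₁₀ of the total.
Σ 10^(L/10) = 10^(95.6/10) + 10^(88.7/10) + 10^(99.4/10) + 10^(67.2/10) + 10^(95.9/10) = 1.698e+10.
L_total = 10·log₁₀(1.698e+10) = 102.30 dB(A).

102.3 dB(A)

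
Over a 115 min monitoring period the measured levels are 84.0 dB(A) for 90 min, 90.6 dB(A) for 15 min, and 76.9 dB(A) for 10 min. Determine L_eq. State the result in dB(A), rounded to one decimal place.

L_eq = 10·log₁₀[(1/T)·Σ tᵢ·10^(Lᵢ/10)] with T = 115 min.
Σ tᵢ·10^(Lᵢ/10) = 90·10^(84.0/10) + 15·10^(90.6/10) + 10·10^(76.9/10) = 4.032e+10.
L_eq = 10·log₁₀(4.032e+10/115) = 85.45 dB(A).

85.4 dB(A)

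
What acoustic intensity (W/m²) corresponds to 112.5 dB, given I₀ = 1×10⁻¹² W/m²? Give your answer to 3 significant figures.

0.178 W/m²

I/I₀ = 10^(112.5/10) = 1.778e+11, so I = 1.778e+11 × 10⁻¹² W/m².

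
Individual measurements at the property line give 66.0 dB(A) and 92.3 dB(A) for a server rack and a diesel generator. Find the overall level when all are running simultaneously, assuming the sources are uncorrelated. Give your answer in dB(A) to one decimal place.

Incoherent sources combine by intensity addition: L_total = 10·log₁₀(Σ 10^(L_i/10)).
Σ 10^(L/10) = 10^(66.0/10) + 10^(92.3/10) = 1.702e+09.
L_total = 10·log₁₀(1.702e+09) = 92.31 dB(A).

92.3 dB(A)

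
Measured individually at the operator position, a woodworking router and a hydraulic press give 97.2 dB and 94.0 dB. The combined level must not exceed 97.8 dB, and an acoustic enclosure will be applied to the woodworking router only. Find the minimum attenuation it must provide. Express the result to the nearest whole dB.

2 dB

Everything except the woodworking router sums to 10^(94.0/10) = 2.512e+09 in linear terms, 94.00 dB.
To meet 97.8 dB overall, the treated woodworking router may contribute at most 10^(97.8/10) − 2.512e+09 = 3.514e+09, i.e. 95.46 dB.
Required insertion loss = 97.2 − 95.46 = 1.74 dB.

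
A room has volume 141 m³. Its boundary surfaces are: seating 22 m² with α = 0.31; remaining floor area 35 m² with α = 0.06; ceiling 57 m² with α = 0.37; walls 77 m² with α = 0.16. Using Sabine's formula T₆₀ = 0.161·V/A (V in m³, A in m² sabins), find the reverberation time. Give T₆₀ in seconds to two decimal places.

Total absorption A = 22·0.31 + 35·0.06 + 57·0.37 + 77·0.16 = 42.33 m² sabins.
T₆₀ = 0.161·V/A = 0.161·141/42.33 = 0.536 s.

0.54 s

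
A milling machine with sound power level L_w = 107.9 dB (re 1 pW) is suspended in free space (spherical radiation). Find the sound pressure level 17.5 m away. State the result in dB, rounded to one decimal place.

The power spreads over a sphere of area 4π·r², so L_p = L_w − 10·log₁₀(4π·r²).
4π·r² = 3848 m², 10·log₁₀ of that is 35.853 dB.
L_p = 107.9 − 35.853 = 72.05 dB.

72.0 dB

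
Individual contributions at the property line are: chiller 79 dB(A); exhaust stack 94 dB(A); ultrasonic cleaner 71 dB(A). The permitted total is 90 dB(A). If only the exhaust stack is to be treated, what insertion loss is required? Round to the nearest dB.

4 dB

Everything except the exhaust stack sums to 10^(79/10) + 10^(71/10) = 9.202e+07 in linear terms, 79.64 dB(A).
To meet 90 dB(A) overall, the treated exhaust stack may contribute at most 10^(90/10) − 9.202e+07 = 9.080e+08, i.e. 89.58 dB(A).
Required insertion loss = 94 − 89.58 = 4.42 dB.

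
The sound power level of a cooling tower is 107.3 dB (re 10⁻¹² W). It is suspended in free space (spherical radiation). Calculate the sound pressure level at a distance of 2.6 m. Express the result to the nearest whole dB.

Free-field spherical radiation: L_p = L_w − 10·log₁₀(4π·r²), r = 2.6 m.
4π·r² = 84.95 m², 10·log₁₀ of that is 19.292 dB.
L_p = 107.3 − 19.292 = 88.01 dB.

88 dB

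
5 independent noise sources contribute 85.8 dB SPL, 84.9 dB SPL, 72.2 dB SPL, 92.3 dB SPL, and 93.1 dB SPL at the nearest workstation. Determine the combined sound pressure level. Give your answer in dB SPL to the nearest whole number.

For uncorrelated sources the intensities add, so convert each level to linear form, sum, and take 10·log₁₀ of the total.
Σ 10^(L/10) = 10^(85.8/10) + 10^(84.9/10) + 10^(72.2/10) + 10^(92.3/10) + 10^(93.1/10) = 4.446e+09.
L_total = 10·log₁₀(4.446e+09) = 96.48 dB SPL.

96 dB SPL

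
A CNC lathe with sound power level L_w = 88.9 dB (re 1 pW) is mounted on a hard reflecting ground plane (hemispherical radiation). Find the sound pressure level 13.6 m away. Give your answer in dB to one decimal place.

Free-field hemispherical radiation: L_p = L_w − 10·log₁₀(2π·r²), r = 13.6 m.
2π·r² = 1162 m², 10·log₁₀ of that is 30.653 dB.
L_p = 88.9 − 30.653 = 58.25 dB.

58.2 dB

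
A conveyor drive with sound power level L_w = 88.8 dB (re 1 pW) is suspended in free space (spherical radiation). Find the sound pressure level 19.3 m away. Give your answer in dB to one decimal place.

Free-field spherical radiation: L_p = L_w − 10·log₁₀(4π·r²), r = 19.3 m.
4π·r² = 4681 m², 10·log₁₀ of that is 36.703 dB.
L_p = 88.8 − 36.703 = 52.10 dB.

52.1 dB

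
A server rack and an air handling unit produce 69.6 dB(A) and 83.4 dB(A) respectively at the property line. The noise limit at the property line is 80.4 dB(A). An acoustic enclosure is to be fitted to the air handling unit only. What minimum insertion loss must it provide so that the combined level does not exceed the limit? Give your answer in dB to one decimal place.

Fixed contribution from the other source: Σ 10^(L/10) = 10^(69.6/10) = 9.120e+06 (69.60 dB(A)).
The limit corresponds to 10^(80.4/10) = 1.096e+08; subtracting the fixed part leaves 1.005e+08 for the air handling unit, i.e. 80.02 dB(A).
So the air handling unit must be reduced from 83.4 to 80.02 dB(A): IL = 3.38 dB.

3.4 dB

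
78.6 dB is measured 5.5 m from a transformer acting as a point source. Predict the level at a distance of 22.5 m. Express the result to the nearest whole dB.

66 dB

Spherical spreading from a point source gives a 20·log₁₀(r₂/r₁) drop.
L₂ = 78.6 − 20·log₁₀(22.5/5.5) = 78.6 − 12.236 = 66.36 dB.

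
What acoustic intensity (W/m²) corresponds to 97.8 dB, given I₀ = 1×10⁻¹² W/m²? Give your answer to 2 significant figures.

0.0060 W/m²

I = I₀·10^(L/10) = 10⁻¹² × 10^(97.8/10) = 10^(-2.220).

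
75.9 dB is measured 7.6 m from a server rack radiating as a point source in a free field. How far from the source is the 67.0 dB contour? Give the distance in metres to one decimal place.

For a point source L₁ − L₂ = 20·log₁₀(r₂/r₁), so r₂ = r₁·10^((L₁−L₂)/20).
r₂ = 7.6·10^((75.9−67.0)/20) = 7.6·10^(8.9/20) = 21.17 m.

21.2 m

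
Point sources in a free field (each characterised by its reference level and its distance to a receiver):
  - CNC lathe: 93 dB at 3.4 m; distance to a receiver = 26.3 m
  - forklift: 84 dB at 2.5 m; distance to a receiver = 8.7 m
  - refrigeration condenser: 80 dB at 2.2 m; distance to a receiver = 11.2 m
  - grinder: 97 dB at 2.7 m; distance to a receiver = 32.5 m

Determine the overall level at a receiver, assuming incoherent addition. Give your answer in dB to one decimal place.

79.7 dB

Apply inverse-square spreading to bring every level to the receiver, then sum 10^(L/10).
CNC lathe: 93 − 20·log₁₀(26.3/3.4) = 93 − 17.77 = 75.23 dB.
forklift: 84 − 20·log₁₀(8.7/2.5) = 84 − 10.83 = 73.17 dB.
refrigeration condenser: 80 − 20·log₁₀(11.2/2.2) = 80 − 14.14 = 65.86 dB.
grinder: 97 − 20·log₁₀(32.5/2.7) = 97 − 21.61 = 75.39 dB.
Σ 10^(L/10) = 9.254e+07 → L_total = 10·log₁₀(9.254e+07) = 79.66 dB.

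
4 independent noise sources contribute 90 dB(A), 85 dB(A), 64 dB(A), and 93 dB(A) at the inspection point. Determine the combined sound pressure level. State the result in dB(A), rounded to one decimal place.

For uncorrelated sources the intensities add, so convert each level to linear form, sum, and take 10·log₁₀ of the total.
Σ 10^(L/10) = 10^(90/10) + 10^(85/10) + 10^(64/10) + 10^(93/10) = 3.314e+09.
L_total = 10·log₁₀(3.314e+09) = 95.20 dB(A).

95.2 dB(A)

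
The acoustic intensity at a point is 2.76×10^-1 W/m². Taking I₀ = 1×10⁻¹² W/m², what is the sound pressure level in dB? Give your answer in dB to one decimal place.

114.4 dB

L = 10·log₁₀(I/I₀) = 10·log₁₀(2.76×10^-1/10⁻¹²) = 10·log₁₀(2.76×10^11).
L = 10·(0.4409 + 11) = 114.41 dB.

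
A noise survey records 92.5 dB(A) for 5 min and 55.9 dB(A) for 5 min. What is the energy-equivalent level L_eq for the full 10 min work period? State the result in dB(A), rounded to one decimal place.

89.5 dB(A)

Weight each interval's intensity by its duration and average over T = 10 min:
Σ tᵢ·10^(Lᵢ/10) = 5·10^(92.5/10) + 5·10^(55.9/10) = 8.893e+09.
L_eq = 10·log₁₀(8.893e+09/10) = 89.49 dB(A).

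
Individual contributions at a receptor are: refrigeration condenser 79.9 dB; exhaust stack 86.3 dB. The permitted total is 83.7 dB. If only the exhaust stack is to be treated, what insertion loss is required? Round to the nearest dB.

Fixed contribution from the other source: Σ 10^(L/10) = 10^(79.9/10) = 9.772e+07 (79.90 dB).
The limit corresponds to 10^(83.7/10) = 2.344e+08; subtracting the fixed part leaves 1.367e+08 for the exhaust stack, i.e. 81.36 dB.
Required insertion loss = 86.3 − 81.36 = 4.94 dB.

5 dB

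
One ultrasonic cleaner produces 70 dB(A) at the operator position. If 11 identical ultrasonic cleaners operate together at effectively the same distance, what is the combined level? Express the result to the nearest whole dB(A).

80 dB(A)

L_total = L₁ + 10·log₁₀ N for N identical incoherent sources.
L_total = 70 + 10·log₁₀(11) = 70 + 10.414 = 80.41 dB(A).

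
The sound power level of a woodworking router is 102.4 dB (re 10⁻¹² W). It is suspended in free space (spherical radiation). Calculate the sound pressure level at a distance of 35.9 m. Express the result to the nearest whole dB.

Free-field spherical radiation: L_p = L_w − 10·log₁₀(4π·r²), r = 35.9 m.
4π·r² = 1.62e+04 m², 10·log₁₀ of that is 42.094 dB.
L_p = 102.4 − 42.094 = 60.31 dB.

60 dB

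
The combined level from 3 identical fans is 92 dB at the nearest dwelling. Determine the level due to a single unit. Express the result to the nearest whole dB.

Dividing the total intensity by 3 lowers the level by 10·log₁₀ 3 = 4.771 dB: L₁ = 92 − 4.771.

87 dB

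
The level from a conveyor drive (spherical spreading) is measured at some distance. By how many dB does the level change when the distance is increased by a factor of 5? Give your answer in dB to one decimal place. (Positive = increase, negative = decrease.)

-14.0 dB

With spherical spreading the level changes by −20·log₁₀(r₂/r₁).
ΔL = −20·log₁₀(5) = -13.98 dB.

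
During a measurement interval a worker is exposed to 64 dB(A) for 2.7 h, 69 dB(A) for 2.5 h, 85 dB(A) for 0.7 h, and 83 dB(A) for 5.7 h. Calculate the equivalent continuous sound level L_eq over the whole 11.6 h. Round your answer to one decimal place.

80.8 dB(A)

The energy average is taken in the linear domain: L_eq = 10·log₁₀[(Σ tᵢ·10^(Lᵢ/10))/T], T = 11.6 h.
Σ tᵢ·10^(Lᵢ/10) = 2.7·10^(64/10) + 2.5·10^(69/10) + 0.7·10^(85/10) + 5.7·10^(83/10) = 1.385e+09.
L_eq = 10·log₁₀(1.385e+09/11.6) = 80.77 dB(A).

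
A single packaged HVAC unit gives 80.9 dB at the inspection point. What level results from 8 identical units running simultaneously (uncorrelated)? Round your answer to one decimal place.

L_total = L₁ + 10·log₁₀ N for N identical incoherent sources.
L_total = 80.9 + 10·log₁₀(8) = 80.9 + 9.031 = 89.93 dB.

89.9 dB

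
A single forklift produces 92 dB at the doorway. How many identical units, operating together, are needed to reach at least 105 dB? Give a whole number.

N identical sources give L₁ + 10·log₁₀ N, so require 10·log₁₀ N ≥ 105 − 92 = 13.0 dB.
N ≥ 10^(13.0/10) = 19.953, so N = 20.

20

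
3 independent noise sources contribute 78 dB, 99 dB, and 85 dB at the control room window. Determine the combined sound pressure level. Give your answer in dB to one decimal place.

99.2 dB

For uncorrelated sources the intensities add, so convert each level to linear form, sum, and take 10·log₁₀ of the total.
Σ 10^(L/10) = 10^(78/10) + 10^(99/10) + 10^(85/10) = 8.323e+09.
L_total = 10·log₁₀(8.323e+09) = 99.20 dB.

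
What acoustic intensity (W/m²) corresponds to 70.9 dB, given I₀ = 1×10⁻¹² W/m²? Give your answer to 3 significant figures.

L = 10·log₁₀(I/I₀) ⇒ I = I₀·10^(L/10) = 10⁻¹² × 10^7.09.

1.23e-05 W/m²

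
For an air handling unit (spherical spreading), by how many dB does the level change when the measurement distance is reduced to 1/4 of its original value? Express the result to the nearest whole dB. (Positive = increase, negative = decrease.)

A point source loses 6 dB per doubling of distance; generally ΔL = −20·log₁₀(r₂/r₁).
ΔL = −20·log₁₀(0.25) = +12.04 dB.

+12 dB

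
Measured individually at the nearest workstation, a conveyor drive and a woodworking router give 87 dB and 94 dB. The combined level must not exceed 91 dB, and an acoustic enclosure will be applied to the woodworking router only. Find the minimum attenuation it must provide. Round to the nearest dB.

Fixed contribution from the other source: Σ 10^(L/10) = 10^(87/10) = 5.012e+08 (87.00 dB).
The limit corresponds to 10^(91/10) = 1.259e+09; subtracting the fixed part leaves 7.577e+08 for the woodworking router, i.e. 88.80 dB.
So the woodworking router must be reduced from 94 to 88.80 dB: IL = 5.20 dB.

5 dB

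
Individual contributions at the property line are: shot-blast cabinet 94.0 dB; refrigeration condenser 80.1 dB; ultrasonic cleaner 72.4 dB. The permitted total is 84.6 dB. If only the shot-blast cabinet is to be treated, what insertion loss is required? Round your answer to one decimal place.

Everything except the shot-blast cabinet sums to 10^(80.1/10) + 10^(72.4/10) = 1.197e+08 in linear terms, 80.78 dB.
The limit corresponds to 10^(84.6/10) = 2.884e+08; subtracting the fixed part leaves 1.687e+08 for the shot-blast cabinet, i.e. 82.27 dB.
So the shot-blast cabinet must be reduced from 94.0 to 82.27 dB: IL = 11.73 dB.

11.7 dB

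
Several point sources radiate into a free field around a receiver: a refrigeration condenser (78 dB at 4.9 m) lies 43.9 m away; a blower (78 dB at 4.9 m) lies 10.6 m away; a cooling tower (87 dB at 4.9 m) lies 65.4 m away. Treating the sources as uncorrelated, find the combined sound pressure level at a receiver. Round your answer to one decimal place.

72.3 dB

First find each source's level at the receiver (point-source: −20·log₁₀(r/r_ref)), then combine on an intensity basis.
refrigeration condenser: 78 − 20·log₁₀(43.9/4.9) = 78 − 19.05 = 58.95 dB.
blower: 78 − 20·log₁₀(10.6/4.9) = 78 − 6.70 = 71.30 dB.
cooling tower: 87 − 20·log₁₀(65.4/4.9) = 87 − 22.51 = 64.49 dB.
Σ 10^(L/10) = 1.708e+07 → L_total = 10·log₁₀(1.708e+07) = 72.33 dB.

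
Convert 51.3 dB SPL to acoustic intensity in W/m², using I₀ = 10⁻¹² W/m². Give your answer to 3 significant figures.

1.35e-07 W/m²

I/I₀ = 10^(51.3/10) = 1.349e+05, so I = 1.349e+05 × 10⁻¹² W/m².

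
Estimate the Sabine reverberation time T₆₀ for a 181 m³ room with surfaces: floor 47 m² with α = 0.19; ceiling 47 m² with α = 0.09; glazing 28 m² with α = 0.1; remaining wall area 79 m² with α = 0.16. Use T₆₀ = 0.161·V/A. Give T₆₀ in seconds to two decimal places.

Total absorption A = 47·0.19 + 47·0.09 + 28·0.1 + 79·0.16 = 28.60 m² sabins.
T₆₀ = 0.161 × 181 / 28.60 = 1.019 s.

1.02 s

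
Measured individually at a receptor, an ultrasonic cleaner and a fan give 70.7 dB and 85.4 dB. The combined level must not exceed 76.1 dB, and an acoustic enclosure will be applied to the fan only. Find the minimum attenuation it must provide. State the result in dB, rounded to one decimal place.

Fixed contribution from the other source: Σ 10^(L/10) = 10^(70.7/10) = 1.175e+07 (70.70 dB).
To meet 76.1 dB overall, the treated fan may contribute at most 10^(76.1/10) − 1.175e+07 = 2.899e+07, i.e. 74.62 dB.
So the fan must be reduced from 85.4 to 74.62 dB: IL = 10.78 dB.

10.8 dB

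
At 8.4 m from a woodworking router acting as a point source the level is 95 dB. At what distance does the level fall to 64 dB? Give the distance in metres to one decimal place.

298.0 m

For a point source L₁ − L₂ = 20·log₁₀(r₂/r₁), so r₂ = r₁·10^((L₁−L₂)/20).
r₂ = 8.4·10^((95−64)/20) = 8.4·10^(31.0/20) = 298.04 m.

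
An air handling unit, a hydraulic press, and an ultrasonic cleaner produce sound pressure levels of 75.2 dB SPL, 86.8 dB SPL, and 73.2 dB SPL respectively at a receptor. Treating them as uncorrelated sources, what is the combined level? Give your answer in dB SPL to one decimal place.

87.3 dB SPL

For uncorrelated sources the intensities add, so convert each level to linear form, sum, and take 10·log₁₀ of the total.
Σ 10^(L/10) = 10^(75.2/10) + 10^(86.8/10) + 10^(73.2/10) = 5.326e+08.
L_total = 10·log₁₀(5.326e+08) = 87.26 dB SPL.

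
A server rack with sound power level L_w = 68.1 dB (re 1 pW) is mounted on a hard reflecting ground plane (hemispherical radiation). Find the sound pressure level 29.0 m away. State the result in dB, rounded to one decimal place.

L_p = L_w − 10·log₁₀(2π·r²) with r = 29.0 m.
2π·r² = 5284 m², 10·log₁₀ of that is 37.230 dB.
L_p = 68.1 − 37.230 = 30.87 dB.

30.9 dB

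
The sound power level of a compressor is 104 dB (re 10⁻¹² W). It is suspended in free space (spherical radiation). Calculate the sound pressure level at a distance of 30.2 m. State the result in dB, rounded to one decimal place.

L_p = L_w − 10·log₁₀(4π·r²) with r = 30.2 m.
4π·r² = 1.146e+04 m², 10·log₁₀ of that is 40.592 dB.
L_p = 104 − 40.592 = 63.41 dB.

63.4 dB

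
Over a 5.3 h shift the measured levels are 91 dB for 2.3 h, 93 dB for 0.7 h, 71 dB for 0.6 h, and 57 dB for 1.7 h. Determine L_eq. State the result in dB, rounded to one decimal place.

Weight each interval's intensity by its duration and average over T = 5.3 h:
Σ tᵢ·10^(Lᵢ/10) = 2.3·10^(91/10) + 0.7·10^(93/10) + 0.6·10^(71/10) + 1.7·10^(57/10) = 4.301e+09.
L_eq = 10·log₁₀(4.301e+09/5.3) = 89.09 dB.

89.1 dB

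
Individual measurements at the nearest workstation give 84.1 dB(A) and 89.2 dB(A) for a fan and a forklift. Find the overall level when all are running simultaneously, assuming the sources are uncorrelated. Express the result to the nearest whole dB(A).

90 dB(A)

Incoherent sources combine by intensity addition: L_total = 10·log₁₀(Σ 10^(L_i/10)).
Σ 10^(L/10) = 10^(84.1/10) + 10^(89.2/10) = 1.089e+09.
L_total = 10·log₁₀(1.089e+09) = 90.37 dB(A).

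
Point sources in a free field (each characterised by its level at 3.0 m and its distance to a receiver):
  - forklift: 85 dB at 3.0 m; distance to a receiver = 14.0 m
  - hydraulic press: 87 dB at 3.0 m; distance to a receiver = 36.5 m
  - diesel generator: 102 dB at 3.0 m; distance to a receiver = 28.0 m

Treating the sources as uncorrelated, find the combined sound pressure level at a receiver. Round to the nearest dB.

83 dB

Propagate each source to the receiver with L = L_ref − 20·log₁₀(r/r_ref), then add intensities.
forklift: 85 − 20·log₁₀(14.0/3.0) = 85 − 13.38 = 71.62 dB.
hydraulic press: 87 − 20·log₁₀(36.5/3.0) = 87 − 21.70 = 65.30 dB.
diesel generator: 102 − 20·log₁₀(28.0/3.0) = 102 − 19.40 = 82.60 dB.
Σ 10^(L/10) = 1.998e+08 → L_total = 10·log₁₀(1.998e+08) = 83.01 dB.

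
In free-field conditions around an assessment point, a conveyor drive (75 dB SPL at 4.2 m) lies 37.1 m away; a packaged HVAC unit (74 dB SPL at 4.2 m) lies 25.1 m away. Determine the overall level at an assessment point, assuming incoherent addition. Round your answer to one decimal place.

60.4 dB SPL

First find each source's level at the receiver (point-source: −20·log₁₀(r/r_ref)), then combine on an intensity basis.
conveyor drive: 75 − 20·log₁₀(37.1/4.2) = 75 − 18.92 = 56.08 dB SPL.
packaged HVAC unit: 74 − 20·log₁₀(25.1/4.2) = 74 − 15.53 = 58.47 dB SPL.
Σ 10^(L/10) = 1.109e+06 → L_total = 10·log₁₀(1.109e+06) = 60.45 dB SPL.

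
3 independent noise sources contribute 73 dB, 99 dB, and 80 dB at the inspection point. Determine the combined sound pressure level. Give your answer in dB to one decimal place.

99.1 dB

For uncorrelated sources the intensities add, so convert each level to linear form, sum, and take 10·log₁₀ of the total.
Σ 10^(L/10) = 10^(73/10) + 10^(99/10) + 10^(80/10) = 8.063e+09.
L_total = 10·log₁₀(8.063e+09) = 99.07 dB.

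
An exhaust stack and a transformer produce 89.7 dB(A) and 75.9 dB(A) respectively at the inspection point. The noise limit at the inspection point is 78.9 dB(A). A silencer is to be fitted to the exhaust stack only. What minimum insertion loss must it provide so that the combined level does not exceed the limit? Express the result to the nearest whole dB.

14 dB

Fixed contribution from the other source: Σ 10^(L/10) = 10^(75.9/10) = 3.890e+07 (75.90 dB(A)).
To meet 78.9 dB(A) overall, the treated exhaust stack may contribute at most 10^(78.9/10) − 3.890e+07 = 3.872e+07, i.e. 75.88 dB(A).
Required insertion loss = 89.7 − 75.88 = 13.82 dB.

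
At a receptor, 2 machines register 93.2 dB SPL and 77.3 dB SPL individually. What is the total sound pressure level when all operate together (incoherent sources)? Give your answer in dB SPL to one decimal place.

For uncorrelated sources the intensities add, so convert each level to linear form, sum, and take 10·log₁₀ of the total.
Σ 10^(L/10) = 10^(93.2/10) + 10^(77.3/10) = 2.143e+09.
L_total = 10·log₁₀(2.143e+09) = 93.31 dB SPL.

93.3 dB SPL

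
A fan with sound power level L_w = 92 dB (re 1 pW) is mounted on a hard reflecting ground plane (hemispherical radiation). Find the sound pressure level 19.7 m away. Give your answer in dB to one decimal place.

58.1 dB

L_p = L_w − 10·log₁₀(2π·r²) with r = 19.7 m.
2π·r² = 2438 m², 10·log₁₀ of that is 33.871 dB.
L_p = 92 − 33.871 = 58.13 dB.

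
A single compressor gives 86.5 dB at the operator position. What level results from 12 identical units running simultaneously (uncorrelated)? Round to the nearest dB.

97 dB

With 12 equal, uncorrelated contributions the intensity is 12× that of one unit, giving a rise of 10·log₁₀ 12.
L_total = 86.5 + 10·log₁₀(12) = 86.5 + 10.792 = 97.29 dB.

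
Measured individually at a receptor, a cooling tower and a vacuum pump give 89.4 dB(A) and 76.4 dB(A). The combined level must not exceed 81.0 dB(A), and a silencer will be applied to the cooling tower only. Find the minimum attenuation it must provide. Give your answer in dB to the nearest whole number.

10 dB

Fixed contribution from the other source: Σ 10^(L/10) = 10^(76.4/10) = 4.365e+07 (76.40 dB(A)).
To meet 81.0 dB(A) overall, the treated cooling tower may contribute at most 10^(81.0/10) − 4.365e+07 = 8.224e+07, i.e. 79.15 dB(A).
So the cooling tower must be reduced from 89.4 to 79.15 dB(A): IL = 10.25 dB.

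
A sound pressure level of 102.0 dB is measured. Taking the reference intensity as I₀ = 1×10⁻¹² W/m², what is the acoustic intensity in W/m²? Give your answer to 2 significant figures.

0.016 W/m²

I/I₀ = 10^(102.0/10) = 1.585e+10, so I = 1.585e+10 × 10⁻¹² W/m².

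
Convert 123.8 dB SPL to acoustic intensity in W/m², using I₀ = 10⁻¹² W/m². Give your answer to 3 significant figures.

I = I₀·10^(L/10) = 10⁻¹² × 10^(123.8/10) = 10^(0.380).

2.40 W/m²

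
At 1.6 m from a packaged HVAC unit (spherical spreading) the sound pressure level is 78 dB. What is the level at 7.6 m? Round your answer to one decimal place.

64.5 dB

For a point source, L₂ = L₁ − 20·log₁₀(r₂/r₁).
L₂ = 78 − 20·log₁₀(7.6/1.6) = 78 − 13.534 = 64.47 dB.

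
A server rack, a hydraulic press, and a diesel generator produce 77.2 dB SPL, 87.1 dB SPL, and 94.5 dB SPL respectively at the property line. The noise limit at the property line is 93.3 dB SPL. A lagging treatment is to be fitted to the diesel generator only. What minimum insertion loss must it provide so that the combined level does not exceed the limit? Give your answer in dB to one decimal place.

The untreated sources together contribute 10^(77.2/10) + 10^(87.1/10) = 5.653e+08, i.e. 87.52 dB SPL.
The limit corresponds to 10^(93.3/10) = 2.138e+09; subtracting the fixed part leaves 1.573e+09 for the diesel generator, i.e. 91.97 dB SPL.
Required insertion loss = 94.5 − 91.97 = 2.53 dB.

2.5 dB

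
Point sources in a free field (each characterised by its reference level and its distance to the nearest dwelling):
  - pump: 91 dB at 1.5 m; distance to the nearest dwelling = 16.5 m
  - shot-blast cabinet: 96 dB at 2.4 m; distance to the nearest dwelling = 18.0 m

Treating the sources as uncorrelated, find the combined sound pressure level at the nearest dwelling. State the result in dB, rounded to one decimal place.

Propagate each source to the receiver with L = L_ref − 20·log₁₀(r/r_ref), then add intensities.
pump: 91 − 20·log₁₀(16.5/1.5) = 91 − 20.83 = 70.17 dB.
shot-blast cabinet: 96 − 20·log₁₀(18.0/2.4) = 96 − 17.50 = 78.50 dB.
Σ 10^(L/10) = 8.118e+07 → L_total = 10·log₁₀(8.118e+07) = 79.09 dB.

79.1 dB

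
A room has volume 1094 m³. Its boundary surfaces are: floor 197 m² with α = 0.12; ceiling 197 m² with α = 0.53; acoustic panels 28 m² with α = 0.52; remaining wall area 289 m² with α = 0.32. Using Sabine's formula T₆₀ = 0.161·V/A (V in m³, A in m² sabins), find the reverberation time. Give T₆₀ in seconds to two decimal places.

A = Σ Sᵢαᵢ = 197·0.12 + 197·0.53 + 28·0.52 + 289·0.32 = 235.09 m².
T₆₀ = 0.161 × 1094 / 235.09 = 0.749 s.

0.75 s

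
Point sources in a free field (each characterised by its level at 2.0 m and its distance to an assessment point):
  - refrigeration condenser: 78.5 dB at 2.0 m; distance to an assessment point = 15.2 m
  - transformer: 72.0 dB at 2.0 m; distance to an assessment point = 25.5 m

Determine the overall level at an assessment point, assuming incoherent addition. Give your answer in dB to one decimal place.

61.2 dB

Propagate each source to the receiver with L = L_ref − 20·log₁₀(r/r_ref), then add intensities.
refrigeration condenser: 78.5 − 20·log₁₀(15.2/2.0) = 78.5 − 17.62 = 60.88 dB.
transformer: 72.0 − 20·log₁₀(25.5/2.0) = 72.0 − 22.11 = 49.89 dB.
Σ 10^(L/10) = 1.323e+06 → L_total = 10·log₁₀(1.323e+06) = 61.22 dB.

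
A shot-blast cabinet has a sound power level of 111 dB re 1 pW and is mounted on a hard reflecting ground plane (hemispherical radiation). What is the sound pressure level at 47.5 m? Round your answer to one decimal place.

The power spreads over a hemisphere of area 2π·r², so L_p = L_w − 10·log₁₀(2π·r²).
2π·r² = 1.418e+04 m², 10·log₁₀ of that is 41.516 dB.
L_p = 111 − 41.516 = 69.48 dB.

69.5 dB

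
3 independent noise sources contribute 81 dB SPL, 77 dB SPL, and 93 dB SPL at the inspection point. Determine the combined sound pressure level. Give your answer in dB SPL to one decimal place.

Incoherent sources combine by intensity addition: L_total = 10·log₁₀(Σ 10^(L_i/10)).
Σ 10^(L/10) = 10^(81/10) + 10^(77/10) + 10^(93/10) = 2.171e+09.
L_total = 10·log₁₀(2.171e+09) = 93.37 dB SPL.

93.4 dB SPL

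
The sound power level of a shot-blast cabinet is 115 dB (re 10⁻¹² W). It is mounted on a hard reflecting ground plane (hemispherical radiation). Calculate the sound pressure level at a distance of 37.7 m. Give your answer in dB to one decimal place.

L_p = L_w − 10·log₁₀(2π·r²) with r = 37.7 m.
2π·r² = 8930 m², 10·log₁₀ of that is 39.509 dB.
L_p = 115 − 39.509 = 75.49 dB.

75.5 dB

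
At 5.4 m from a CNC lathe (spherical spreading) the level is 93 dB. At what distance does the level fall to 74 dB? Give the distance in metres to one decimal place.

For a point source L₁ − L₂ = 20·log₁₀(r₂/r₁), so r₂ = r₁·10^((L₁−L₂)/20).
r₂ = 5.4·10^((93−74)/20) = 5.4·10^(19.0/20) = 48.13 m.

48.1 m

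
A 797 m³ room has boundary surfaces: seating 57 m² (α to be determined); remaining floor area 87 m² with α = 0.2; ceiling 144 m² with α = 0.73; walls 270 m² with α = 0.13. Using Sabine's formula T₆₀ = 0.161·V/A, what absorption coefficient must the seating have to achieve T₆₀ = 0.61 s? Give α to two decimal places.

0.93

Required total absorption A = 0.161·797/0.61 = 210.36 m².
Absorption from the other surfaces = 87·0.2 + 144·0.73 + 270·0.13 = 157.62 m², so the seating must supply 52.74 m² over 57 m².
α = 52.74/57 = 0.925.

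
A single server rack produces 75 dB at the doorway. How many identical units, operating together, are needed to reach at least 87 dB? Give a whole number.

16

The shortfall is 87 − 75 = 12.0 dB, and N units add 10·log₁₀ N, so need 10·log₁₀ N ≥ 12.0.
N ≥ 10^(12.0/10) = 15.849, so N = 16.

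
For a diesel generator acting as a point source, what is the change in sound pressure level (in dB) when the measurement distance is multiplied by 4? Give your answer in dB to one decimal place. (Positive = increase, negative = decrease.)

A point source loses 6 dB per doubling of distance; generally ΔL = −20·log₁₀(r₂/r₁).
ΔL = −20·log₁₀(4) = -12.04 dB.

-12.0 dB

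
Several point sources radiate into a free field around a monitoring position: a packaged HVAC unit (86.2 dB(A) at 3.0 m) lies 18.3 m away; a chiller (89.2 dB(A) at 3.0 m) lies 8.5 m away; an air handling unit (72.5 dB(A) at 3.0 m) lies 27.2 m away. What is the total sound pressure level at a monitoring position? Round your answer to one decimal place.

Propagate each source to the receiver with L = L_ref − 20·log₁₀(r/r_ref), then add intensities.
packaged HVAC unit: 86.2 − 20·log₁₀(18.3/3.0) = 86.2 − 15.71 = 70.49 dB(A).
chiller: 89.2 − 20·log₁₀(8.5/3.0) = 89.2 − 9.05 = 80.15 dB(A).
air handling unit: 72.5 − 20·log₁₀(27.2/3.0) = 72.5 − 19.15 = 53.35 dB(A).
Σ 10^(L/10) = 1.150e+08 → L_total = 10·log₁₀(1.150e+08) = 80.61 dB(A).

80.6 dB(A)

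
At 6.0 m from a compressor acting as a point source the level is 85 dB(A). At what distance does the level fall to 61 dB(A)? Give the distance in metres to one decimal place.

95.1 m

For a point source L₁ − L₂ = 20·log₁₀(r₂/r₁), so r₂ = r₁·10^((L₁−L₂)/20).
r₂ = 6.0·10^((85−61)/20) = 6.0·10^(24.0/20) = 95.09 m.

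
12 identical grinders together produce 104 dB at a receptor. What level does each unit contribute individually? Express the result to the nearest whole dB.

12 equal contributions raise the level by 10·log₁₀ 12 = 10.792 dB, so each unit alone gives 104 − 10.792.

93 dB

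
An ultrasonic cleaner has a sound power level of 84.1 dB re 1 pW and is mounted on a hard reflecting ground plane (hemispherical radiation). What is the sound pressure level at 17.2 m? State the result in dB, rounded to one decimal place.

51.4 dB

Free-field hemispherical radiation: L_p = L_w − 10·log₁₀(2π·r²), r = 17.2 m.
2π·r² = 1859 m², 10·log₁₀ of that is 32.692 dB.
L_p = 84.1 − 32.692 = 51.41 dB.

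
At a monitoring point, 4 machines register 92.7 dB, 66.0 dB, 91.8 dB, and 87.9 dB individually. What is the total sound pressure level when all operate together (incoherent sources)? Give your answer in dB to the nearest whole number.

96 dB

For uncorrelated sources the intensities add, so convert each level to linear form, sum, and take 10·log₁₀ of the total.
Σ 10^(L/10) = 10^(92.7/10) + 10^(66.0/10) + 10^(91.8/10) + 10^(87.9/10) = 3.996e+09.
L_total = 10·log₁₀(3.996e+09) = 96.02 dB.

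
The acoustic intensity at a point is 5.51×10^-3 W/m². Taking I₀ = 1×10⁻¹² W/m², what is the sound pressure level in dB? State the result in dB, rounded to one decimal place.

97.4 dB

Dividing by I₀ shifts the exponent by 12: I/I₀ = 5.51×10^9.
L = 10·(0.7412 + 9) = 97.41 dB.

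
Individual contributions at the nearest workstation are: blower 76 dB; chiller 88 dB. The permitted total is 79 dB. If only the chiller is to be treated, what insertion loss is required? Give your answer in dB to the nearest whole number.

Fixed contribution from the other source: Σ 10^(L/10) = 10^(76/10) = 3.981e+07 (76.00 dB).
To meet 79 dB overall, the treated chiller may contribute at most 10^(79/10) − 3.981e+07 = 3.962e+07, i.e. 75.98 dB.
Required insertion loss = 88 − 75.98 = 12.02 dB.

12 dB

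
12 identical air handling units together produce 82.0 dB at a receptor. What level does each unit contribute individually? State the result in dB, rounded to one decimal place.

Dividing the total intensity by 12 lowers the level by 10·log₁₀ 12 = 10.792 dB: L₁ = 82.0 − 10.792.

71.2 dB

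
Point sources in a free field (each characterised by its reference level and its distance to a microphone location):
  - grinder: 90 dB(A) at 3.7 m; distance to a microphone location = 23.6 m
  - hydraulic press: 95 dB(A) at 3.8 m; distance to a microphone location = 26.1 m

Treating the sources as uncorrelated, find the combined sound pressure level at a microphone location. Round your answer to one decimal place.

79.6 dB(A)

Apply inverse-square spreading to bring every level to the receiver, then sum 10^(L/10).
grinder: 90 − 20·log₁₀(23.6/3.7) = 90 − 16.09 = 73.91 dB(A).
hydraulic press: 95 − 20·log₁₀(26.1/3.8) = 95 − 16.74 = 78.26 dB(A).
Σ 10^(L/10) = 9.161e+07 → L_total = 10·log₁₀(9.161e+07) = 79.62 dB(A).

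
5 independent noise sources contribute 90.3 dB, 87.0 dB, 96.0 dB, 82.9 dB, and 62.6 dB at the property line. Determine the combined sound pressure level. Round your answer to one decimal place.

For uncorrelated sources the intensities add, so convert each level to linear form, sum, and take 10·log₁₀ of the total.
Σ 10^(L/10) = 10^(90.3/10) + 10^(87.0/10) + 10^(96.0/10) + 10^(82.9/10) + 10^(62.6/10) = 5.751e+09.
L_total = 10·log₁₀(5.751e+09) = 97.60 dB.

97.6 dB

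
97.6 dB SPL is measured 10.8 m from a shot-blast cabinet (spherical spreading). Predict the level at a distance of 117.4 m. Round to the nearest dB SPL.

77 dB SPL

Spherical spreading from a point source gives a 20·log₁₀(r₂/r₁) drop.
L₂ = 97.6 − 20·log₁₀(117.4/10.8) = 97.6 − 20.725 = 76.88 dB SPL.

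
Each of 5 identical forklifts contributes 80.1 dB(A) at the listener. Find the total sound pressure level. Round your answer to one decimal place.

87.1 dB(A)

With 5 equal, uncorrelated contributions the intensity is 5× that of one unit, giving a rise of 10·log₁₀ 5.
L_total = 80.1 + 10·log₁₀(5) = 80.1 + 6.990 = 87.09 dB(A).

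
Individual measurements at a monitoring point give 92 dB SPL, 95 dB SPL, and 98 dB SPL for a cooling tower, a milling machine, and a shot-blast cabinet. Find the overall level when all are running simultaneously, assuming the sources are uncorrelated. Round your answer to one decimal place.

For uncorrelated sources the intensities add, so convert each level to linear form, sum, and take 10·log₁₀ of the total.
Σ 10^(L/10) = 10^(92/10) + 10^(95/10) + 10^(98/10) = 1.106e+10.
L_total = 10·log₁₀(1.106e+10) = 100.44 dB SPL.

100.4 dB SPL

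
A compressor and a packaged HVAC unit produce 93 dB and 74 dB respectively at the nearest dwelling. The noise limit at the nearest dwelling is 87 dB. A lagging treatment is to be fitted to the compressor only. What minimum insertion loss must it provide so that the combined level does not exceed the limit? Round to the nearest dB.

Everything except the compressor sums to 10^(74/10) = 2.512e+07 in linear terms, 74.00 dB.
To meet 87 dB overall, the treated compressor may contribute at most 10^(87/10) − 2.512e+07 = 4.761e+08, i.e. 86.78 dB.
So the compressor must be reduced from 93 to 86.78 dB: IL = 6.22 dB.

6 dB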